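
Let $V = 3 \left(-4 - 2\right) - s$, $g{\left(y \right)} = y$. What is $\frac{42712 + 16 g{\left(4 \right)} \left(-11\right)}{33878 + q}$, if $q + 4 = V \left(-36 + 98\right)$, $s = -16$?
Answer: $\frac{21004}{16875} \approx 1.2447$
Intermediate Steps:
$V = -2$ ($V = 3 \left(-4 - 2\right) - -16 = 3 \left(-6\right) + 16 = -18 + 16 = -2$)
$q = -128$ ($q = -4 - 2 \left(-36 + 98\right) = -4 - 124 = -128$)
$\frac{42712 + 16 g{\left(4 \right)} \left(-11\right)}{33878 + q} = \frac{42712 + 16 \cdot 4 \left(-11\right)}{33878 - 128} = \frac{42712 + 64 \left(-11\right)}{33750} = \left(42712 - 704\right) \frac{1}{33750} = 42008 \cdot \frac{1}{33750} = \frac{21004}{16875}$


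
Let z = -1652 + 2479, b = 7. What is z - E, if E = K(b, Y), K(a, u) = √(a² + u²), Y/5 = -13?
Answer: 827 - √4274 ≈ 761.62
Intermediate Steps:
Y = -65 (Y = 5*(-13) = -65)
z = 827
E = √4274 (E = √(7² + (-65)²) = √(49 + 4225) = √4274 ≈ 65.376)
z - E = 827 - √4274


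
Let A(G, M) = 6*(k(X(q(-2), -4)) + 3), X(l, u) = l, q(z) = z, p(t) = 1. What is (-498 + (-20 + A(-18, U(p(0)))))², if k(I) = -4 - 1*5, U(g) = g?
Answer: 306916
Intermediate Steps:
k(I) = -9 (k(I) = -4 - 5 = -9)
A(G, M) = -36 (A(G, M) = 6*(-9 + 3) = 6*(-6) = -36)
(-498 + (-20 + A(-18, U(p(0)))))² = (-498 + (-20 - 36))² = (-498 - 56)² = (-554)² = 306916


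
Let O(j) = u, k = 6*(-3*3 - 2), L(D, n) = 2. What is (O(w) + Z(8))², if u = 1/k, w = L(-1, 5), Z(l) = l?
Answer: 277729/4356 ≈ 63.758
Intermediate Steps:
w = 2
k = -66 (k = 6*(-9 - 2) = 6*(-11) = -66)
u = -1/66 (u = 1/(-66) = -1/66 ≈ -0.015152)
O(j) = -1/66
(O(w) + Z(8))² = (-1/66 + 8)² = (527/66)² = 277729/4356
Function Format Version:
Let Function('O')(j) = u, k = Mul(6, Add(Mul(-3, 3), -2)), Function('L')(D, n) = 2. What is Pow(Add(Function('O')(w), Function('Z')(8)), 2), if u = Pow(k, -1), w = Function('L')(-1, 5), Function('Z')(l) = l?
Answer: Rational(277729, 4356) ≈ 63.758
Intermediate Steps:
w = 2
k = -66 (k = Mul(6, Add(-9, -2)) = Mul(6, -11) = -66)
u = Rational(-1, 66) (u = Pow(-66, -1) = Rational(-1, 66) ≈ -0.015152)
Function('O')(j) = Rational(-1, 66)
Pow(Add(Function('O')(w), Function('Z')(8)), 2) = Pow(Add(Rational(-1, 66), 8), 2) = Pow(Rational(527, 66), 2) = Rational(277729, 4356)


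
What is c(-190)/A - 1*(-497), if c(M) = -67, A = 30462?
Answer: 15139547/30462 ≈ 497.00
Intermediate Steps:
c(-190)/A - 1*(-497) = -67/30462 - 1*(-497) = -67*1/30462 + 497 = -67/30462 + 497 = 15139547/30462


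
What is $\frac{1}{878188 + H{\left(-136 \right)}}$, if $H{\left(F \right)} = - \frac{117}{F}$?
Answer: $\frac{136}{119433685} \approx 1.1387 \cdot 10^{-6}$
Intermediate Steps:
$\frac{1}{878188 + H{\left(-136 \right)}} = \frac{1}{878188 - \frac{117}{-136}} = \frac{1}{878188 - - \frac{117}{136}} = \frac{1}{878188 + \frac{117}{136}} = \frac{1}{\frac{119433685}{136}} = \frac{136}{119433685}$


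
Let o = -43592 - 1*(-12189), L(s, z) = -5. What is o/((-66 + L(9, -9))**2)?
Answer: -31403/5041 ≈ -6.2295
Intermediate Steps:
o = -31403 (o = -43592 + 12189 = -31403)
o/((-66 + L(9, -9))**2) = -31403/(-66 - 5)**2 = -31403/((-71)**2) = -31403/5041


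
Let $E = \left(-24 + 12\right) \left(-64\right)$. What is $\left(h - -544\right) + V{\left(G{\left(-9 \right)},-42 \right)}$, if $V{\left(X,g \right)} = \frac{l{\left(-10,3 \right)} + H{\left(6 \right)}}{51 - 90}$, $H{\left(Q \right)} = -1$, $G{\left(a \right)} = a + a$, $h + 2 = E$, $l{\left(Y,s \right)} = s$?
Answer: $\frac{51088}{39} \approx 1309.9$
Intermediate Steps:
$E = 768$ ($E = \left(-12\right) \left(-64\right) = 768$)
$h = 766$ ($h = -2 + 768 = 766$)
$G{\left(a \right)} = 2 a$
$V{\left(X,g \right)} = - \frac{2}{39}$ ($V{\left(X,g \right)} = \frac{3 - 1}{51 - 90} = \frac{2}{-39} = 2 \left(- \frac{1}{39}\right) = - \frac{2}{39}$)
$\left(h - -544\right) + V{\left(G{\left(-9 \right)},-42 \right)} = \left(766 - -544\right) - \frac{2}{39} = \left(766 + 544\right) - \frac{2}{39} = 1310 - \frac{2}{39} = \frac{51088}{39}$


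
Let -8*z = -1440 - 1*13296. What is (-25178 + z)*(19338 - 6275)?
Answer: -304838168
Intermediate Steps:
z = 1842 (z = -(-1440 - 1*13296)/8 = -(-1440 - 13296)/8 = -⅛*(-14736) = 1842)
(-25178 + z)*(19338 - 6275) = (-25178 + 1842)*(19338 - 6275) = -23336*13063 = -304838168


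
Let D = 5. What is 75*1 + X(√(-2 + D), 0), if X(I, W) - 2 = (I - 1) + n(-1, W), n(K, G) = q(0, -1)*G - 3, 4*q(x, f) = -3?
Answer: 73 + √3 ≈ 74.732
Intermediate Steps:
q(x, f) = -¾ (q(x, f) = (¼)*(-3) = -¾)
n(K, G) = -3 - 3*G/4 (n(K, G) = -3*G/4 - 3 = -3 - 3*G/4)
X(I, W) = -2 + I - 3*W/4 (X(I, W) = 2 + ((I - 1) + (-3 - 3*W/4)) = 2 + ((-1 + I) + (-3 - 3*W/4)) = 2 + (-4 + I - 3*W/4) = -2 + I - 3*W/4)
75*1 + X(√(-2 + D), 0) = 75*1 + (-2 + √(-2 + 5) - ¾*0) = 75 + (-2 + √3 + 0) = 75 + (-2 + √3) = 73 + √3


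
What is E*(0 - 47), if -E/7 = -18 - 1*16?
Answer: -11186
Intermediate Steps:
E = 238 (E = -7*(-18 - 1*16) = -7*(-18 - 16) = -7*(-34) = 238)
E*(0 - 47) = 238*(0 - 47) = 238*(-47) = -11186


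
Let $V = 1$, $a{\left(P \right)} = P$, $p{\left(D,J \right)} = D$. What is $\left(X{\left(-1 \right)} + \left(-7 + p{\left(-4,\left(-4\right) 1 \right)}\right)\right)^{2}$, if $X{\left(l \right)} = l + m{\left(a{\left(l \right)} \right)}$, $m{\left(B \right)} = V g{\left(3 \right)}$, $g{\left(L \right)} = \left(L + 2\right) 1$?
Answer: $49$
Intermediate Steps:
$g{\left(L \right)} = 2 + L$ ($g{\left(L \right)} = \left(2 + L\right) 1 = 2 + L$)
$m{\left(B \right)} = 5$ ($m{\left(B \right)} = 1 \left(2 + 3\right) = 1 \cdot 5 = 5$)
$X{\left(l \right)} = 5 + l$ ($X{\left(l \right)} = l + 5 = 5 + l$)
$\left(X{\left(-1 \right)} + \left(-7 + p{\left(-4,\left(-4\right) 1 \right)}\right)\right)^{2} = \left(\left(5 - 1\right) - 11\right)^{2} = \left(4 - 11\right)^{2} = \left(-7\right)^{2} = 49$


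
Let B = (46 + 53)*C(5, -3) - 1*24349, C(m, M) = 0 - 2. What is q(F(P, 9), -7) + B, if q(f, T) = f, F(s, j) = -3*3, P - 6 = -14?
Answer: -24556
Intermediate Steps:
P = -8 (P = 6 - 14 = -8)
F(s, j) = -9
C(m, M) = -2
B = -24547 (B = (46 + 53)*(-2) - 1*24349 = 99*(-2) - 24349 = -198 - 24349 = -24547)
q(F(P, 9), -7) + B = -9 - 24547 = -24556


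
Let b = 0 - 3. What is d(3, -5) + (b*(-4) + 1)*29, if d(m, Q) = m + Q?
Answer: 375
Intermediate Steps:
b = -3
d(m, Q) = Q + m
d(3, -5) + (b*(-4) + 1)*29 = (-5 + 3) + (-3*(-4) + 1)*29 = -2 + (12 + 1)*29 = -2 + 13*29 = -2 + 377 = 375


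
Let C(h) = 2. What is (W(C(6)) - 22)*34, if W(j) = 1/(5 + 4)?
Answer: -6698/9 ≈ -744.22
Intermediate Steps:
W(j) = 1/9
(W(C(6)) - 22)*34 = (1/9 - 22)*34 = -197/9*34 = -6698/9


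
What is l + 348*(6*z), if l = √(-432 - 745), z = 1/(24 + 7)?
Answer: 2088/31 + I*√1177 ≈ 67.355 + 34.307*I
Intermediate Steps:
z = 1/31 ≈ 0.032258
l = I*√1177 (l = √(-1177) = I*√1177 ≈ 34.307*I)
l + 348*(6*z) = I*√1177 + 348*(6*(1/31)) = I*√1177 + 348*(6/31) = I*√1177 + 2088/31 = 2088/31 + I*√1177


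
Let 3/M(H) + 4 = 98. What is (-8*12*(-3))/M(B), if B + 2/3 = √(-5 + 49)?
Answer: 9024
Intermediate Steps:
B = -⅔ + 2*√11 (B = -⅔ + √(-5 + 49) = -⅔ + √44 = -⅔ + 2*√11 ≈ 5.9666)
M(H) = 3/94 (M(H) = 3/(-4 + 98) = 3/94)
(-8*12*(-3))/M(B) = (-8*12*(-3))/(3/94) = -96*(-3)*(94/3) = 288*(94/3) = 9024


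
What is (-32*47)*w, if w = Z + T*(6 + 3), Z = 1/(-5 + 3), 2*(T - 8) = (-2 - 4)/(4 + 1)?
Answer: -497072/5 ≈ -99414.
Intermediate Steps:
T = 37/5 (T = 8 + ((-2 - 4)/(4 + 1))/2 = 8 + (-6/5)/2 = 8 + (-6*⅕)/2 = 8 + (½)*(-6/5) = 8 - ⅗ = 37/5 ≈ 7.4000)
Z = -½ (Z = 1/(-2) = -½ ≈ -0.50000)
w = 661/10 (w = -½ + 37*(6 + 3)/5 = -½ + (37/5)*9 = -½ + 333/5 = 661/10 ≈ 66.100)
(-32*47)*w = -32*47*(661/10) = -1504*661/10 = -497072/5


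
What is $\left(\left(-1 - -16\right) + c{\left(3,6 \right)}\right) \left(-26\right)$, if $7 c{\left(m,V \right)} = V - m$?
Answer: $- \frac{2808}{7} \approx -401.14$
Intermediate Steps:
$c{\left(m,V \right)} = - \frac{m}{7} + \frac{V}{7}$ ($c{\left(m,V \right)} = \frac{V - m}{7} = - \frac{m}{7} + \frac{V}{7}$)
$\left(\left(-1 - -16\right) + c{\left(3,6 \right)}\right) \left(-26\right) = \left(\left(-1 - -16\right) + \left(\left(- \frac{1}{7}\right) 3 + \frac{1}{7} \cdot 6\right)\right) \left(-26\right) = \left(\left(-1 + 16\right) + \left(- \frac{3}{7} + \frac{6}{7}\right)\right) \left(-26\right) = \left(15 + \frac{3}{7}\right) \left(-26\right) = \frac{108}{7} \left(-26\right) = - \frac{2808}{7}$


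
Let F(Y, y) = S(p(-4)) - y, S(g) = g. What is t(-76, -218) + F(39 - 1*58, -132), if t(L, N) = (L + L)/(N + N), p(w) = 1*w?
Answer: 13990/109 ≈ 128.35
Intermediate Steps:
p(w) = w
t(L, N) = L/N (t(L, N) = (2*L)/((2*N)) = (2*L)*(1/(2*N)) = L/N)
F(Y, y) = -4 - y
t(-76, -218) + F(39 - 1*58, -132) = -76/(-218) + (-4 - 1*(-132)) = -76*(-1/218) + (-4 + 132) = 38/109 + 128 = 13990/109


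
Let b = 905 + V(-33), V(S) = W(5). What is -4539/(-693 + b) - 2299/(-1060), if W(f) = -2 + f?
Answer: -863411/45580 ≈ -18.943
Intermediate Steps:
V(S) = 3 (V(S) = -2 + 5 = 3)
b = 908 (b = 905 + 3 = 908)
-4539/(-693 + b) - 2299/(-1060) = -4539/(-693 + 908) - 2299/(-1060) = -4539/215 - 2299*(-1/1060) = -4539*1/215 + 2299/1060 = -4539/215 + 2299/1060 = -863411/45580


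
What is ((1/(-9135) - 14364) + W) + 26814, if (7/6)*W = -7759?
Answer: 52977779/9135 ≈ 5799.4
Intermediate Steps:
W = -46554/7 (W = (6/7)*(-7759) = -46554/7 ≈ -6650.6)
((1/(-9135) - 14364) + W) + 26814 = ((1/(-9135) - 14364) - 46554/7) + 26814 = ((-1/9135 - 14364) - 46554/7) + 26814 = (-131215141/9135 - 46554/7) + 26814 = -191968111/9135 + 26814 = 52977779/9135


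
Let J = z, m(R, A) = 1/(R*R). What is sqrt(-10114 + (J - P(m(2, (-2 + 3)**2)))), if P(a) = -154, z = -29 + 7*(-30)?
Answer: I*sqrt(10199) ≈ 100.99*I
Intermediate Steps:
z = -239 (z = -29 - 210 = -239)
m(R, A) = R**(-2) (m(R, A) = 1/(R**2) = R**(-2))
J = -239
sqrt(-10114 + (J - P(m(2, (-2 + 3)**2)))) = sqrt(-10114 + (-239 - 1*(-154))) = sqrt(-10114 + (-239 + 154)) = sqrt(-10114 - 85) = sqrt(-10199) = I*sqrt(10199)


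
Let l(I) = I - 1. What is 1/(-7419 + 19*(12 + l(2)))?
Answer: -1/7172 ≈ -0.00013943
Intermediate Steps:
l(I) = -1 + I
1/(-7419 + 19*(12 + l(2))) = 1/(-7419 + 19*(12 + (-1 + 2))) = 1/(-7419 + 19*(12 + 1)) = 1/(-7419 + 19*13) = 1/(-7419 + 247) = 1/(-7172) = -1/7172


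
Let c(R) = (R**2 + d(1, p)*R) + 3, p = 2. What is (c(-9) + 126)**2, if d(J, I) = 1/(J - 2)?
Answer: 47961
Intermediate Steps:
d(J, I) = 1/(-2 + J)
c(R) = 3 + R**2 - R (c(R) = (R**2 + R/(-2 + 1)) + 3 = (R**2 + R/(-1)) + 3 = (R**2 - R) + 3 = 3 + R**2 - R)
(c(-9) + 126)**2 = ((3 + (-9)**2 - 1*(-9)) + 126)**2 = ((3 + 81 + 9) + 126)**2 = (93 + 126)**2 = 219**2 = 47961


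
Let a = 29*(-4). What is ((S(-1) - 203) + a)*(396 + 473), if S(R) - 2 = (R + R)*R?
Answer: -273735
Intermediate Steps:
S(R) = 2 + 2*R**2 (S(R) = 2 + (R + R)*R = 2 + (2*R)*R = 2 + 2*R**2)
a = -116
((S(-1) - 203) + a)*(396 + 473) = (((2 + 2*(-1)**2) - 203) - 116)*(396 + 473) = (((2 + 2*1) - 203) - 116)*869 = (((2 + 2) - 203) - 116)*869 = ((4 - 203) - 116)*869 = (-199 - 116)*869 = -315*869 = -273735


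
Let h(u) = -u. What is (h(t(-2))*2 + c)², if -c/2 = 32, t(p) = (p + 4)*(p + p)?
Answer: 2304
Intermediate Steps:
t(p) = 2*p*(4 + p) (t(p) = (4 + p)*(2*p) = 2*p*(4 + p))
c = -64 (c = -2*32 = -64)
(h(t(-2))*2 + c)² = (-2*(-2)*(4 - 2)*2 - 64)² = (-2*(-2)*2*2 - 64)² = (-1*(-8)*2 - 64)² = (8*2 - 64)² = (16 - 64)² = (-48)² = 2304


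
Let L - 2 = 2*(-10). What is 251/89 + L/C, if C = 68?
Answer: 7733/3026 ≈ 2.5555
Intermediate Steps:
L = -18 (L = 2 + 2*(-10) = 2 - 20 = -18)
251/89 + L/C = 251/89 - 18/68 = 251*(1/89) - 18*1/68 = 251/89 - 9/34 = 7733/3026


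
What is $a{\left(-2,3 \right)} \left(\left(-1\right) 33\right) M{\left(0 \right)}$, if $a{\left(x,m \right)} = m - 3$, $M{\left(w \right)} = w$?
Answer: $0$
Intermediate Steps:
$a{\left(x,m \right)} = -3 + m$
$a{\left(-2,3 \right)} \left(\left(-1\right) 33\right) M{\left(0 \right)} = \left(-3 + 3\right) \left(\left(-1\right) 33\right) 0 = 0 \left(-33\right) 0 = 0 \cdot 0 = 0$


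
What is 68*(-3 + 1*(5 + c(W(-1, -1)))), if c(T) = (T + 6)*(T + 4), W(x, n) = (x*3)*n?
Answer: 4420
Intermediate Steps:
W(x, n) = 3*n*x (W(x, n) = (3*x)*n = 3*n*x)
c(T) = (4 + T)*(6 + T) (c(T) = (6 + T)*(4 + T) = (4 + T)*(6 + T))
68*(-3 + 1*(5 + c(W(-1, -1)))) = 68*(-3 + 1*(5 + (24 + (3*(-1)*(-1))² + 10*(3*(-1)*(-1))))) = 68*(-3 + 1*(5 + (24 + 3² + 10*3))) = 68*(-3 + 1*(5 + (24 + 9 + 30))) = 68*(-3 + 1*(5 + 63)) = 68*(-3 + 1*68) = 68*(-3 + 68) = 68*65 = 4420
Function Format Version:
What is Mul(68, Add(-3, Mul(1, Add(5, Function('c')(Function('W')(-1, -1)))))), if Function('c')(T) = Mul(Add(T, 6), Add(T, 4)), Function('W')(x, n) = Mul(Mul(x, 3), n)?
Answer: 4420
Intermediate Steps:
Function('W')(x, n) = Mul(3, n, x) (Function('W')(x, n) = Mul(Mul(3, x), n) = Mul(3, n, x))
Function('c')(T) = Mul(Add(4, T), Add(6, T)) (Function('c')(T) = Mul(Add(6, T), Add(4, T)) = Mul(Add(4, T), Add(6, T)))
Mul(68, Add(-3, Mul(1, Add(5, Function('c')(Function('W')(-1, -1)))))) = Mul(68, Add(-3, Mul(1, Add(5, Add(24, Pow(Mul(3, -1, -1), 2), Mul(10, Mul(3, -1, -1))))))) = Mul(68, Add(-3, Mul(1, Add(5, Add(24, Pow(3, 2), Mul(10, 3)))))) = Mul(68, Add(-3, Mul(1, Add(5, Add(24, 9, 30))))) = Mul(68, Add(-3, Mul(1, Add(5, 63)))) = Mul(68, Add(-3, Mul(1, 68))) = Mul(68, Add(-3, 68)) = Mul(68, 65) = 4420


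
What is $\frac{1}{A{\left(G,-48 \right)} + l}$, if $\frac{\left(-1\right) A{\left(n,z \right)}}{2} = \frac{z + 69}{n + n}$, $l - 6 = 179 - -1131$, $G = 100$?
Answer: $\frac{100}{131579} \approx 0.00076$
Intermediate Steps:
$l = 1316$ ($l = 6 + \left(179 - -1131\right) = 6 + \left(179 + 1131\right) = 6 + 1310 = 1316$)
$A{\left(n,z \right)} = - \frac{69 + z}{n}$ ($A{\left(n,z \right)} = - 2 \frac{z + 69}{n + n} = - 2 \frac{69 + z}{2 n} = - \frac{69 + z}{n}$)
$\frac{1}{A{\left(G,-48 \right)} + l} = \frac{1}{\frac{-69 - -48}{100} + 1316} = \frac{1}{\frac{-69 + 48}{100} + 1316} = \frac{1}{\frac{1}{100} \left(-21\right) + 1316} = \frac{1}{- \frac{21}{100} + 1316} = \frac{1}{\frac{131579}{100}} = \frac{100}{131579}$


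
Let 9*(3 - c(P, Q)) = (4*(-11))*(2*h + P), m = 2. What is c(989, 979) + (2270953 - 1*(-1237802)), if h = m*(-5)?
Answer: 10540486/3 ≈ 3.5135e+6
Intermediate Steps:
h = -10 (h = 2*(-5) = -10)
c(P, Q) = -853/9 + 44*P/9 (c(P, Q) = 3 - 4*(-11)*(2*(-10) + P)/9 = 3 - (-44)*(-20 + P)/9 = 3 - (880 - 44*P)/9 = 3 + (-880/9 + 44*P/9) = -853/9 + 44*P/9)
c(989, 979) + (2270953 - 1*(-1237802)) = (-853/9 + (44/9)*989) + (2270953 - 1*(-1237802)) = (-853/9 + 43516/9) + (2270953 + 1237802) = 14221/3 + 3508755 = 10540486/3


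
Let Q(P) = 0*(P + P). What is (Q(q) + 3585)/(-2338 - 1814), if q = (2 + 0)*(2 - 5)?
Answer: -1195/1384 ≈ -0.86344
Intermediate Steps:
q = -6 (q = 2*(-3) = -6)
Q(P) = 0 (Q(P) = 0*(2*P) = 0)
(Q(q) + 3585)/(-2338 - 1814) = (0 + 3585)/(-2338 - 1814) = 3585/(-4152) = 3585*(-1/4152) = -1195/1384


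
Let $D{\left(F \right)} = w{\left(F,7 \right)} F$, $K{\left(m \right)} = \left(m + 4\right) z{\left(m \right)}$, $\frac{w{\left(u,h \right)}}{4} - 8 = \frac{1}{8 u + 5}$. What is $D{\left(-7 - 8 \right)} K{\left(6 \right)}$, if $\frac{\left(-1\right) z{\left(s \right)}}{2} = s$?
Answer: $\frac{1323360}{23} \approx 57537.0$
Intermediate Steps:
$z{\left(s \right)} = - 2 s$
$w{\left(u,h \right)} = 32 + \frac{4}{5 + 8 u}$ ($w{\left(u,h \right)} = 32 + \frac{4}{8 u + 5} = 32 + \frac{4}{5 + 8 u}$)
$K{\left(m \right)} = - 2 m \left(4 + m\right)$ ($K{\left(m \right)} = \left(m + 4\right) \left(- 2 m\right) = \left(4 + m\right) \left(- 2 m\right) = - 2 m \left(4 + m\right)$)
$D{\left(F \right)} = \frac{4 F \left(41 + 64 F\right)}{5 + 8 F}$ ($D{\left(F \right)} = \frac{4 \left(41 + 64 F\right)}{5 + 8 F} F = \frac{4 F \left(41 + 64 F\right)}{5 + 8 F}$)
$D{\left(-7 - 8 \right)} K{\left(6 \right)} = \frac{4 \left(-7 - 8\right) \left(41 + 64 \left(-7 - 8\right)\right)}{5 + 8 \left(-7 - 8\right)} \left(\left(-2\right) 6 \left(4 + 6\right)\right) = 4 \left(-15\right) \frac{1}{5 + 8 \left(-15\right)} \left(41 + 64 \left(-15\right)\right) \left(\left(-2\right) 6 \cdot 10\right) = 4 \left(-15\right) \frac{1}{5 - 120} \left(41 - 960\right) \left(-120\right) = 4 \left(-15\right) \frac{1}{-115} \left(-919\right) \left(-120\right) = 4 \left(-15\right) \left(- \frac{1}{115}\right) \left(-919\right) \left(-120\right) = \left(- \frac{11028}{23}\right) \left(-120\right) = \frac{1323360}{23}$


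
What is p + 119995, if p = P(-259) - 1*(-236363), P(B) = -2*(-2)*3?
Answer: 356370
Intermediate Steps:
P(B) = 12 (P(B) = 4*3 = 12)
p = 236375 (p = 12 - 1*(-236363) = 12 + 236363 = 236375)
p + 119995 = 236375 + 119995 = 356370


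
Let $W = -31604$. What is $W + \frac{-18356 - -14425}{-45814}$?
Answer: $- \frac{1447901725}{45814} \approx -31604.0$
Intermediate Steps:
$W + \frac{-18356 - -14425}{-45814} = -31604 + \frac{-18356 - -14425}{-45814} = -31604 + \left(-18356 + 14425\right) \left(- \frac{1}{45814}\right) = -31604 - - \frac{3931}{45814} = -31604 + \frac{3931}{45814} = - \frac{1447901725}{45814}$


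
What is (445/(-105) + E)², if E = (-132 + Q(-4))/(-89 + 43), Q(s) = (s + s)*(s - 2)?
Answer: 1357225/233289 ≈ 5.8178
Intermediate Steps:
Q(s) = 2*s*(-2 + s) (Q(s) = (2*s)*(-2 + s) = 2*s*(-2 + s))
E = 42/23 (E = (-132 + 2*(-4)*(-2 - 4))/(-89 + 43) = (-132 + 2*(-4)*(-6))/(-46) = (-132 + 48)*(-1/46) = -84*(-1/46) = 42/23 ≈ 1.8261)
(445/(-105) + E)² = (445/(-105) + 42/23)² = (445*(-1/105) + 42/23)² = (-89/21 + 42/23)² = (-1165/483)² = 1357225/233289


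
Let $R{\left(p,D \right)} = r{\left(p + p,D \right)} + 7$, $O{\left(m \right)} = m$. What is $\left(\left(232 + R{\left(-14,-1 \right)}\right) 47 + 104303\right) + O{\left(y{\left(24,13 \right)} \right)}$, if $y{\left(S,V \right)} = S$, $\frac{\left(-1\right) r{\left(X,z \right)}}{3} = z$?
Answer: $115701$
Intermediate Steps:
$r{\left(X,z \right)} = - 3 z$
$R{\left(p,D \right)} = 7 - 3 D$ ($R{\left(p,D \right)} = - 3 D + 7 = 7 - 3 D$)
$\left(\left(232 + R{\left(-14,-1 \right)}\right) 47 + 104303\right) + O{\left(y{\left(24,13 \right)} \right)} = \left(\left(232 + \left(7 - -3\right)\right) 47 + 104303\right) + 24 = \left(\left(232 + \left(7 + 3\right)\right) 47 + 104303\right) + 24 = \left(\left(232 + 10\right) 47 + 104303\right) + 24 = \left(242 \cdot 47 + 104303\right) + 24 = \left(11374 + 104303\right) + 24 = 115677 + 24 = 115701$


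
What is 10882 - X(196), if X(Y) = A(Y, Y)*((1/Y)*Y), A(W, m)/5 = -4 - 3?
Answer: 10917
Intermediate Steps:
A(W, m) = -35 (A(W, m) = 5*(-4 - 3) = 5*(-7) = -35)
X(Y) = -35 (X(Y) = -35*1/Y*Y = -35*Y/Y = -35*1 = -35)
10882 - X(196) = 10882 - 1*(-35) = 10882 + 35 = 10917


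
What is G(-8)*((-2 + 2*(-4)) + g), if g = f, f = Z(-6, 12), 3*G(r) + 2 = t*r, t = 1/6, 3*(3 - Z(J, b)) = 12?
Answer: 110/9 ≈ 12.222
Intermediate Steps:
Z(J, b) = -1 (Z(J, b) = 3 - 1/3*12 = 3 - 4 = -1)
t = 1/6 ≈ 0.16667
G(r) = -2/3 + r/18 (G(r) = -2/3 + (r/6)/3 = -2/3 + r/18)
f = -1
g = -1
G(-8)*((-2 + 2*(-4)) + g) = (-2/3 + (1/18)*(-8))*((-2 + 2*(-4)) - 1) = (-2/3 - 4/9)*((-2 - 8) - 1) = -10*(-10 - 1)/9 = -10/9*(-11) = 110/9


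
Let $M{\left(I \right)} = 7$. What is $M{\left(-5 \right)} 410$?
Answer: $2870$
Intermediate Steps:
$M{\left(-5 \right)} 410 = 7 \cdot 410 = 2870$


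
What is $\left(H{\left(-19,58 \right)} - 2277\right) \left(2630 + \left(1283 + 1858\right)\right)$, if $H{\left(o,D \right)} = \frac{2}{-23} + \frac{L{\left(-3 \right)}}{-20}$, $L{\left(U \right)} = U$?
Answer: $- \frac{6044493461}{460} \approx -1.314 \cdot 10^{7}$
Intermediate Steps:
$H{\left(o,D \right)} = \frac{29}{460}$ ($H{\left(o,D \right)} = \frac{2}{-23} - \frac{3}{-20} = 2 \left(- \frac{1}{23}\right) - - \frac{3}{20} = - \frac{2}{23} + \frac{3}{20} = \frac{29}{460}$)
$\left(H{\left(-19,58 \right)} - 2277\right) \left(2630 + \left(1283 + 1858\right)\right) = \left(\frac{29}{460} - 2277\right) \left(2630 + \left(1283 + 1858\right)\right) = - \frac{1047391 \left(2630 + 3141\right)}{460} = \left(- \frac{1047391}{460}\right) 5771 = - \frac{6044493461}{460}$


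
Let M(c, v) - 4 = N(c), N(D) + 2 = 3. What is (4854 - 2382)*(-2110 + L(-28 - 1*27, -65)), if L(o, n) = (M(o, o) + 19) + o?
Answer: -5292552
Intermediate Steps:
N(D) = 1 (N(D) = -2 + 3 = 1)
M(c, v) = 5 (M(c, v) = 4 + 1 = 5)
L(o, n) = 24 + o (L(o, n) = (5 + 19) + o = 24 + o)
(4854 - 2382)*(-2110 + L(-28 - 1*27, -65)) = (4854 - 2382)*(-2110 + (24 + (-28 - 1*27))) = 2472*(-2110 + (24 + (-28 - 27))) = 2472*(-2110 + (24 - 55)) = 2472*(-2110 - 31) = 2472*(-2141) = -5292552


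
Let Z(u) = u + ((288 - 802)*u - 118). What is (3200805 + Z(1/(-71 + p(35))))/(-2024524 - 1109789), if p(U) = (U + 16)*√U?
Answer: -14486307445/14185900638 + 153*√35/1576211182 ≈ -1.0212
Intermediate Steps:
p(U) = √U*(16 + U) (p(U) = (16 + U)*√U = √U*(16 + U))
Z(u) = -118 - 513*u (Z(u) = u + (-514*u - 118) = u + (-118 - 514*u) = -118 - 513*u)
(3200805 + Z(1/(-71 + p(35))))/(-2024524 - 1109789) = (3200805 + (-118 - 513/(-71 + √35*(16 + 35))))/(-2024524 - 1109789) = (3200805 + (-118 - 513/(-71 + √35*51)))/(-3134313) = (3200805 + (-118 - 513/(-71 + 51*√35)))*(-1/3134313) = (3200687 - 513/(-71 + 51*√35))*(-1/3134313) = -457241/447759 + 57/(348257*(-71 + 51*√35))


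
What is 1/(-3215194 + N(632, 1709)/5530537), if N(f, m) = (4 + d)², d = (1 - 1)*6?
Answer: -5530537/17781749379162 ≈ -3.1102e-7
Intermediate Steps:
d = 0 (d = 0*6 = 0)
N(f, m) = 16 (N(f, m) = (4 + 0)² = 4² = 16)
1/(-3215194 + N(632, 1709)/5530537) = 1/(-3215194 + 16/5530537) = 1/(-17781749379162/5530537) = -5530537/17781749379162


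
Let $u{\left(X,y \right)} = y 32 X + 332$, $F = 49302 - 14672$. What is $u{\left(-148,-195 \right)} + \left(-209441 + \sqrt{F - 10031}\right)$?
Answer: $714411 + \sqrt{24599} \approx 7.1457 \cdot 10^{5}$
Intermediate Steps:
$F = 34630$ ($F = 49302 - 14672 = 34630$)
$u{\left(X,y \right)} = 332 + 32 X y$ ($u{\left(X,y \right)} = 32 y X + 332 = 32 X y + 332 = 332 + 32 X y$)
$u{\left(-148,-195 \right)} + \left(-209441 + \sqrt{F - 10031}\right) = \left(332 + 32 \left(-148\right) \left(-195\right)\right) - \left(209441 - \sqrt{34630 - 10031}\right) = \left(332 + 923520\right) - \left(209441 - \sqrt{24599}\right) = 923852 - \left(209441 - \sqrt{24599}\right) = 714411 + \sqrt{24599}$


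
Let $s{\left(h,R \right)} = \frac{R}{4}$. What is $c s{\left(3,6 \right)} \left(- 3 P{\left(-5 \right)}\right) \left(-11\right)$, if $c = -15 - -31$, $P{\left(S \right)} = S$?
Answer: $-3960$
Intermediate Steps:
$c = 16$ ($c = -15 + 31 = 16$)
$s{\left(h,R \right)} = \frac{R}{4}$ ($s{\left(h,R \right)} = R \frac{1}{4} = \frac{R}{4}$)
$c s{\left(3,6 \right)} \left(- 3 P{\left(-5 \right)}\right) \left(-11\right) = 16 \cdot \frac{1}{4} \cdot 6 \left(\left(-3\right) \left(-5\right)\right) \left(-11\right) = 16 \cdot \frac{3}{2} \cdot 15 \left(-11\right) = 16 \cdot \frac{45}{2} \left(-11\right) = 360 \left(-11\right) = -3960$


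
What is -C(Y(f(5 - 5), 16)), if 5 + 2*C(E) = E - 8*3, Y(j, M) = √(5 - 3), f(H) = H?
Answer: 29/2 - √2/2 ≈ 13.793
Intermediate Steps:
Y(j, M) = √2
C(E) = -29/2 + E/2 (C(E) = -5/2 + (E - 8*3)/2 = -5/2 + (E - 24)/2 = -5/2 + (-24 + E)/2 = -5/2 + (-12 + E/2) = -29/2 + E/2)
-C(Y(f(5 - 5), 16)) = -(-29/2 + √2/2) = 29/2 - √2/2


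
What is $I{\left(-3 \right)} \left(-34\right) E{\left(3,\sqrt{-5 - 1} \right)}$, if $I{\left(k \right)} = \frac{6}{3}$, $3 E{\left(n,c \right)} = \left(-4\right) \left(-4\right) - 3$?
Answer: $- \frac{884}{3} \approx -294.67$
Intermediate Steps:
$E{\left(n,c \right)} = \frac{13}{3}$ ($E{\left(n,c \right)} = \frac{\left(-4\right) \left(-4\right) - 3}{3} = \frac{16 - 3}{3} = \frac{1}{3} \cdot 13 = \frac{13}{3}$)
$I{\left(k \right)} = 2$ ($I{\left(k \right)} = 6 \cdot \frac{1}{3} = 2$)
$I{\left(-3 \right)} \left(-34\right) E{\left(3,\sqrt{-5 - 1} \right)} = 2 \left(-34\right) \frac{13}{3} = \left(-68\right) \frac{13}{3} = - \frac{884}{3}$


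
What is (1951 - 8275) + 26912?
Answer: 20588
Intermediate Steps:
(1951 - 8275) + 26912 = -6324 + 26912 = 20588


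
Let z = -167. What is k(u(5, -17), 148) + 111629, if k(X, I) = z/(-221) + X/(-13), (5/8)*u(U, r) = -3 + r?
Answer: 24670720/221 ≈ 1.1163e+5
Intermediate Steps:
u(U, r) = -24/5 + 8*r/5 (u(U, r) = 8*(-3 + r)/5 = -24/5 + 8*r/5)
k(X, I) = 167/221 - X/13 (k(X, I) = -167/(-221) + X/(-13) = -167*(-1/221) + X*(-1/13) = 167/221 - X/13)
k(u(5, -17), 148) + 111629 = (167/221 - (-24/5 + (8/5)*(-17))/13) + 111629 = (167/221 - (-24/5 - 136/5)/13) + 111629 = (167/221 - 1/13*(-32)) + 111629 = (167/221 + 32/13) + 111629 = 711/221 + 111629 = 24670720/221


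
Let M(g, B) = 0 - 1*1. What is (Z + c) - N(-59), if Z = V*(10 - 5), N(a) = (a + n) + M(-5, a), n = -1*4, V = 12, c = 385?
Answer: 509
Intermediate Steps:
M(g, B) = -1 (M(g, B) = 0 - 1 = -1)
n = -4
N(a) = -5 + a (N(a) = (a - 4) - 1 = (-4 + a) - 1 = -5 + a)
Z = 60 (Z = 12*(10 - 5) = 12*5 = 60)
(Z + c) - N(-59) = (60 + 385) - (-5 - 59) = 445 - 1*(-64) = 445 + 64 = 509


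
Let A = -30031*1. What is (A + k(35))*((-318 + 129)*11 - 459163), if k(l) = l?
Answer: 13835415032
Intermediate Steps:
A = -30031
(A + k(35))*((-318 + 129)*11 - 459163) = (-30031 + 35)*((-318 + 129)*11 - 459163) = -29996*(-189*11 - 459163) = -29996*(-2079 - 459163) = -29996*(-461242) = 13835415032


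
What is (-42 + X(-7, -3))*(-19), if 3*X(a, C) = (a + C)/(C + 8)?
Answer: 2432/3 ≈ 810.67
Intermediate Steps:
X(a, C) = (C + a)/(3*(8 + C)) (X(a, C) = ((a + C)/(C + 8))/3 = ((C + a)/(8 + C))/3 = (C + a)/(3*(8 + C)))
(-42 + X(-7, -3))*(-19) = (-42 + (-3 - 7)/(3*(8 - 3)))*(-19) = (-42 + (⅓)*(-10)/5)*(-19) = (-42 + (⅓)*(⅕)*(-10))*(-19) = (-42 - ⅔)*(-19) = -128/3*(-19) = 2432/3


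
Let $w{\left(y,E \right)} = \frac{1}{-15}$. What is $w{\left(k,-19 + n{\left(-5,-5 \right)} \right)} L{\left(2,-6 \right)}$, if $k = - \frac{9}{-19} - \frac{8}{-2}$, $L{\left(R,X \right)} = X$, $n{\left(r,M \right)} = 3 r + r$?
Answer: $\frac{2}{5} \approx 0.4$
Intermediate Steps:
$n{\left(r,M \right)} = 4 r$
$k = \frac{85}{19}$ ($k = \left(-9\right) \left(- \frac{1}{19}\right) - -4 = \frac{9}{19} + 4 = \frac{85}{19} \approx 4.4737$)
$w{\left(y,E \right)} = - \frac{1}{15}$
$w{\left(k,-19 + n{\left(-5,-5 \right)} \right)} L{\left(2,-6 \right)} = \left(- \frac{1}{15}\right) \left(-6\right) = \frac{2}{5}$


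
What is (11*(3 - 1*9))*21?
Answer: -1386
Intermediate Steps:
(11*(3 - 1*9))*21 = (11*(3 - 9))*21 = (11*(-6))*21 = -66*21 = -1386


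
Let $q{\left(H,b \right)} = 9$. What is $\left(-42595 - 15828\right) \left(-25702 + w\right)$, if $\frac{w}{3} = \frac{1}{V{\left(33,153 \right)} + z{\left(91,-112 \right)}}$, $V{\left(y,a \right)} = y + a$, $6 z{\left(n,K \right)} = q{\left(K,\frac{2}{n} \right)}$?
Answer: $\frac{187698376404}{125} \approx 1.5016 \cdot 10^{9}$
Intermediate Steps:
$z{\left(n,K \right)} = \frac{3}{2}$ ($z{\left(n,K \right)} = \frac{1}{6} \cdot 9 = \frac{3}{2}$)
$V{\left(y,a \right)} = a + y$
$w = \frac{2}{125}$ ($w = \frac{3}{\left(153 + 33\right) + \frac{3}{2}} = \frac{3}{186 + \frac{3}{2}} = \frac{3}{\frac{375}{2}} = 3 \cdot \frac{2}{375} = \frac{2}{125} \approx 0.016$)
$\left(-42595 - 15828\right) \left(-25702 + w\right) = \left(-42595 - 15828\right) \left(-25702 + \frac{2}{125}\right) = \left(-58423\right) \left(- \frac{3212748}{125}\right) = \frac{187698376404}{125}$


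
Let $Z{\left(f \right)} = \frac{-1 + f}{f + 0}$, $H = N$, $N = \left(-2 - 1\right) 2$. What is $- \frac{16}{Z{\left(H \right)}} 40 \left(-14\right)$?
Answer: $7680$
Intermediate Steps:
$N = -6$ ($N = \left(-3\right) 2 = -6$)
$H = -6$
$Z{\left(f \right)} = \frac{-1 + f}{f}$
$- \frac{16}{Z{\left(H \right)}} 40 \left(-14\right) = - \frac{16}{\frac{1}{-6} \left(-1 - 6\right)} 40 \left(-14\right) = - \frac{16}{\left(- \frac{1}{6}\right) \left(-7\right)} 40 \left(-14\right) = - \frac{16}{\frac{7}{6}} \cdot 40 \left(-14\right) = \left(-16\right) \frac{6}{7} \cdot 40 \left(-14\right) = \left(- \frac{96}{7}\right) 40 \left(-14\right) = \left(- \frac{3840}{7}\right) \left(-14\right) = 7680$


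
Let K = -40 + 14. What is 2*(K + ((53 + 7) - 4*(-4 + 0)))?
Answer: 100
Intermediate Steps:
K = -26
2*(K + ((53 + 7) - 4*(-4 + 0))) = 2*(-26 + ((53 + 7) - 4*(-4 + 0))) = 2*(-26 + (60 - 4*(-4))) = 2*(-26 + (60 + 16)) = 2*(-26 + 76) = 2*50 = 100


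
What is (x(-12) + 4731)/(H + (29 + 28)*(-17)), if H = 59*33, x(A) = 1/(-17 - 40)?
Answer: 134833/27873 ≈ 4.8374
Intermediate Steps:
x(A) = -1/57 (x(A) = 1/(-57) = -1/57)
H = 1947
(x(-12) + 4731)/(H + (29 + 28)*(-17)) = (-1/57 + 4731)/(1947 + (29 + 28)*(-17)) = 269666/(57*(1947 + 57*(-17))) = 269666/(57*(1947 - 969)) = (269666/57)/978 = (269666/57)*(1/978) = 134833/27873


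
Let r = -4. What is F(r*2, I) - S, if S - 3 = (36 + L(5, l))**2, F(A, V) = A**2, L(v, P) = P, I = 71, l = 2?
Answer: -1383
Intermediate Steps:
S = 1447 (S = 3 + (36 + 2)**2 = 3 + 38**2 = 3 + 1444 = 1447)
F(r*2, I) - S = (-4*2)**2 - 1*1447 = (-8)**2 - 1447 = 64 - 1447 = -1383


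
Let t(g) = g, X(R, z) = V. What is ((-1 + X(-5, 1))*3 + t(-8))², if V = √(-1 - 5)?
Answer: 67 - 66*I*√6 ≈ 67.0 - 161.67*I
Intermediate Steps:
V = I*√6 (V = √(-6) = I*√6 ≈ 2.4495*I)
X(R, z) = I*√6
((-1 + X(-5, 1))*3 + t(-8))² = ((-1 + I*√6)*3 - 8)² = ((-3 + 3*I*√6) - 8)² = (-11 + 3*I*√6)²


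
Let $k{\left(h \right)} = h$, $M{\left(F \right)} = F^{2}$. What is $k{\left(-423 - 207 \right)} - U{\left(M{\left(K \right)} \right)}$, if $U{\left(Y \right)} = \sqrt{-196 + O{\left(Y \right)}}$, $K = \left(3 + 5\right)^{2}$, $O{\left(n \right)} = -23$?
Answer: $-630 - i \sqrt{219} \approx -630.0 - 14.799 i$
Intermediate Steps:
$K = 64$ ($K = 8^{2} = 64$)
$U{\left(Y \right)} = i \sqrt{219}$ ($U{\left(Y \right)} = \sqrt{-196 - 23} = \sqrt{-219} = i \sqrt{219}$)
$k{\left(-423 - 207 \right)} - U{\left(M{\left(K \right)} \right)} = \left(-423 - 207\right) - i \sqrt{219} = -630 - i \sqrt{219}$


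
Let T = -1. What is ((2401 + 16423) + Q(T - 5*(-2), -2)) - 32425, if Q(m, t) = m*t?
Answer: -13619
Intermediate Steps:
((2401 + 16423) + Q(T - 5*(-2), -2)) - 32425 = ((2401 + 16423) + (-1 - 5*(-2))*(-2)) - 32425 = (18824 + (-1 + 10)*(-2)) - 32425 = (18824 + 9*(-2)) - 32425 = (18824 - 18) - 32425 = 18806 - 32425 = -13619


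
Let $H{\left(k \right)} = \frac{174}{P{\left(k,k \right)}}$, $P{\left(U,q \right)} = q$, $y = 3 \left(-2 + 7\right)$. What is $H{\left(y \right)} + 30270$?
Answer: $\frac{151408}{5} \approx 30282.0$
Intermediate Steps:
$y = 15$ ($y = 3 \cdot 5 = 15$)
$H{\left(k \right)} = \frac{174}{k}$
$H{\left(y \right)} + 30270 = \frac{174}{15} + 30270 = 174 \cdot \frac{1}{15} + 30270 = \frac{58}{5} + 30270 = \frac{151408}{5}$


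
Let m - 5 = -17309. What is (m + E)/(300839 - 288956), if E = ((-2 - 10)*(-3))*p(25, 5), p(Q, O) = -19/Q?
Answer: -144428/99025 ≈ -1.4585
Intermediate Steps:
m = -17304 (m = 5 - 17309 = -17304)
E = -684/25 (E = ((-2 - 10)*(-3))*(-19/25) = (-12*(-3))*(-19*1/25) = 36*(-19/25) = -684/25 ≈ -27.360)
(m + E)/(300839 - 288956) = (-17304 - 684/25)/(300839 - 288956) = -433284/25/11883 = -433284/25*1/11883 = -144428/99025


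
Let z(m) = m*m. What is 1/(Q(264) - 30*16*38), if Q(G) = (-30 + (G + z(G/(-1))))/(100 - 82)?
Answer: -1/14355 ≈ -6.9662e-5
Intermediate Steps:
z(m) = m²
Q(G) = -5/3 + G/18 + G²/18 (Q(G) = (-30 + (G + (G/(-1))²))/(100 - 82) = (-30 + (G + (G*(-1))²))/18 = (-30 + (G + (-G)²))*(1/18) = (-30 + (G + G²))*(1/18) = (-30 + G + G²)*(1/18) = -5/3 + G/18 + G²/18)
1/(Q(264) - 30*16*38) = 1/((-5/3 + (1/18)*264 + (1/18)*264²) - 30*16*38) = 1/((-5/3 + 44/3 + (1/18)*69696) - 480*38) = 1/((-5/3 + 44/3 + 3872) - 18240) = 1/(3885 - 18240) = 1/(-14355) = -1/14355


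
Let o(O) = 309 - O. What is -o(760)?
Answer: 451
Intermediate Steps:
-o(760) = -(309 - 1*760) = -(309 - 760) = -1*(-451) = 451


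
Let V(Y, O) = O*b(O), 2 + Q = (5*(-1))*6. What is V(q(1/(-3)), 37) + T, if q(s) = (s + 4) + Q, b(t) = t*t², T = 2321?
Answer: 1876482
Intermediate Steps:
Q = -32 (Q = -2 + (5*(-1))*6 = -2 - 5*6 = -2 - 30 = -32)
b(t) = t³
q(s) = -28 + s (q(s) = (s + 4) - 32 = (4 + s) - 32 = -28 + s)
V(Y, O) = O⁴ (V(Y, O) = O*O³ = O⁴)
V(q(1/(-3)), 37) + T = 37⁴ + 2321 = 1874161 + 2321 = 1876482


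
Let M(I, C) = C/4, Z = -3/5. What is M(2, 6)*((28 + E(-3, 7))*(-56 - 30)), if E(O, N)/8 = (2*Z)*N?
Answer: 25284/5 ≈ 5056.8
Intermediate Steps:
Z = -⅗ (Z = -3*⅕ = -⅗ ≈ -0.60000)
E(O, N) = -48*N/5 (E(O, N) = 8*((2*(-⅗))*N) = 8*(-6*N/5) = -48*N/5)
M(I, C) = C/4 (M(I, C) = C*(¼) = C/4)
M(2, 6)*((28 + E(-3, 7))*(-56 - 30)) = ((¼)*6)*((28 - 48/5*7)*(-56 - 30)) = 3*((28 - 336/5)*(-86))/2 = 3*(-196/5*(-86))/2 = (3/2)*(16856/5) = 25284/5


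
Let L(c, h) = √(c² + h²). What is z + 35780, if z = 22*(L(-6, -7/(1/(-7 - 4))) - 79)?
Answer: 34042 + 22*√5965 ≈ 35741.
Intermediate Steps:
z = -1738 + 22*√5965 (z = 22*(√((-6)² + (-7/(1/(-7 - 4)))²) - 79) = 22*(√(36 + (-7/(1/(-11)))²) - 79) = 22*(√(36 + (-7/(-1/11))²) - 79) = 22*(√(36 + (-7*(-11))²) - 79) = 22*(√(36 + 77²) - 79) = 22*(√(36 + 5929) - 79) = 22*(√5965 - 79) = 22*(-79 + √5965) = -1738 + 22*√5965 ≈ -38.865)
z + 35780 = (-1738 + 22*√5965) + 35780 = 34042 + 22*√5965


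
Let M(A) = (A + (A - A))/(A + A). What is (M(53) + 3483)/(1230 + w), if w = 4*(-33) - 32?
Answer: 6967/2132 ≈ 3.2678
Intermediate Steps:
w = -164 (w = -132 - 32 = -164)
M(A) = ½ (M(A) = (A + 0)/((2*A)) = A*(1/(2*A)) = ½)
(M(53) + 3483)/(1230 + w) = (½ + 3483)/(1230 - 164) = (6967/2)/1066 = (6967/2)*(1/1066) = 6967/2132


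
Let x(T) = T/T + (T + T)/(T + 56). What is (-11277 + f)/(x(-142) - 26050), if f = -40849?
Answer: 2241418/1119965 ≈ 2.0013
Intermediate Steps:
x(T) = 1 + 2*T/(56 + T) (x(T) = 1 + (2*T)/(56 + T) = 1 + 2*T/(56 + T))
(-11277 + f)/(x(-142) - 26050) = (-11277 - 40849)/((56 + 3*(-142))/(56 - 142) - 26050) = -52126/((56 - 426)/(-86) - 26050) = -52126/(-1/86*(-370) - 26050) = -52126/(185/43 - 26050) = -52126/(-1119965/43) = -52126*(-43/1119965) = 2241418/1119965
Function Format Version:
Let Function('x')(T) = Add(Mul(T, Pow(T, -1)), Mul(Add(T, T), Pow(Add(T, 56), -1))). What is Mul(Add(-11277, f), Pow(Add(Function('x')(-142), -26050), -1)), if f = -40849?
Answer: Rational(2241418, 1119965) ≈ 2.0013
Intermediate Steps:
Function('x')(T) = Add(1, Mul(2, T, Pow(Add(56, T), -1))) (Function('x')(T) = Add(1, Mul(Mul(2, T), Pow(Add(56, T), -1))) = Add(1, Mul(2, T, Pow(Add(56, T), -1))))
Mul(Add(-11277, f), Pow(Add(Function('x')(-142), -26050), -1)) = Mul(Add(-11277, -40849), Pow(Add(Mul(Pow(Add(56, -142), -1), Add(56, Mul(3, -142))), -26050), -1)) = Mul(-52126, Pow(Add(Mul(Pow(-86, -1), Add(56, -426)), -26050), -1)) = Mul(-52126, Pow(Add(Mul(Rational(-1, 86), -370), -26050), -1)) = Mul(-52126, Pow(Add(Rational(185, 43), -26050), -1)) = Mul(-52126, Pow(Rational(-1119965, 43), -1)) = Mul(-52126, Rational(-43, 1119965)) = Rational(2241418, 1119965)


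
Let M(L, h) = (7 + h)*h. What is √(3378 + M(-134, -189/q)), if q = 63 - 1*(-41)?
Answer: √36434577/104 ≈ 58.039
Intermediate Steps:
q = 104 (q = 63 + 41 = 104)
M(L, h) = h*(7 + h)
√(3378 + M(-134, -189/q)) = √(3378 + (-189/104)*(7 - 189/104)) = √(3378 + (-189*1/104)*(7 - 189*1/104)) = √(3378 - 189*(7 - 189/104)/104) = √(3378 - 189/104*539/104) = √(3378 - 101871/10816) = √(36434577/10816) = √36434577/104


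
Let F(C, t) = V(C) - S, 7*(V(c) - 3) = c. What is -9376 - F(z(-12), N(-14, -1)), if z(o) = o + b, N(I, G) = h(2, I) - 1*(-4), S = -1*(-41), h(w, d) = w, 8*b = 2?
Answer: -261417/28 ≈ -9336.3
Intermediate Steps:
b = ¼ (b = (⅛)*2 = ¼ ≈ 0.25000)
V(c) = 3 + c/7
S = 41
N(I, G) = 6 (N(I, G) = 2 - 1*(-4) = 2 + 4 = 6)
z(o) = ¼ + o (z(o) = o + ¼ = ¼ + o)
F(C, t) = -38 + C/7 (F(C, t) = (3 + C/7) - 1*41 = (3 + C/7) - 41 = -38 + C/7)
-9376 - F(z(-12), N(-14, -1)) = -9376 - (-38 + (¼ - 12)/7) = -9376 - (-38 + (⅐)*(-47/4)) = -9376 - (-38 - 47/28) = -9376 - 1*(-1111/28) = -9376 + 1111/28 = -261417/28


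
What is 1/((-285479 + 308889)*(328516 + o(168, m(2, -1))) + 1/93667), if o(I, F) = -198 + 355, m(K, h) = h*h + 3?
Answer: 93667/720695903188311 ≈ 1.2997e-10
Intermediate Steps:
m(K, h) = 3 + h² (m(K, h) = h² + 3 = 3 + h²)
o(I, F) = 157
1/((-285479 + 308889)*(328516 + o(168, m(2, -1))) + 1/93667) = 1/((-285479 + 308889)*(328516 + 157) + 1/93667) = 1/(23410*328673 + 1/93667) = 1/(7694234930 + 1/93667) = 1/(720695903188311/93667) = 93667/720695903188311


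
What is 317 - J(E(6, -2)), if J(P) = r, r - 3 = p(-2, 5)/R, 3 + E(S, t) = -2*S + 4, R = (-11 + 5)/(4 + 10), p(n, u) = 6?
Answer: 328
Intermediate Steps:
R = -3/7 (R = -6/14 = -6*1/14 = -3/7 ≈ -0.42857)
E(S, t) = 1 - 2*S (E(S, t) = -3 + (-2*S + 4) = -3 + (4 - 2*S) = 1 - 2*S)
r = -11 (r = 3 + 6/(-3/7) = 3 + 6*(-7/3) = 3 - 14 = -11)
J(P) = -11
317 - J(E(6, -2)) = 317 - 1*(-11) = 317 + 11 = 328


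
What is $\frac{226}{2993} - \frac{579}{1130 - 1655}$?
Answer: $\frac{617199}{523775} \approx 1.1784$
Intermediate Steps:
$\frac{226}{2993} - \frac{579}{1130 - 1655} = 226 \cdot \frac{1}{2993} - \frac{579}{1130 - 1655} = \frac{226}{2993} - \frac{579}{-525} = \frac{226}{2993} - - \frac{193}{175} = \frac{226}{2993} + \frac{193}{175} = \frac{617199}{523775}$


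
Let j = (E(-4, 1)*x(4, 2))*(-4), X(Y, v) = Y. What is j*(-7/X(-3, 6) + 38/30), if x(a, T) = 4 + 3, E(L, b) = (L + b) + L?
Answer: 3528/5 ≈ 705.60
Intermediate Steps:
E(L, b) = b + 2*L
x(a, T) = 7
j = 196 (j = ((1 + 2*(-4))*7)*(-4) = ((1 - 8)*7)*(-4) = -7*7*(-4) = -49*(-4) = 196)
j*(-7/X(-3, 6) + 38/30) = 196*(-7/(-3) + 38/30) = 196*(-7*(-1/3) + 38*(1/30)) = 196*(7/3 + 19/15) = 196*(18/5) = 3528/5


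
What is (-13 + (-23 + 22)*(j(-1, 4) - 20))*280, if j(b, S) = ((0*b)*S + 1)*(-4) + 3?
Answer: 2240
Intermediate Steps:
j(b, S) = -1 (j(b, S) = (0*S + 1)*(-4) + 3 = (0 + 1)*(-4) + 3 = 1*(-4) + 3 = -4 + 3 = -1)
(-13 + (-23 + 22)*(j(-1, 4) - 20))*280 = (-13 + (-23 + 22)*(-1 - 20))*280 = (-13 - 1*(-21))*280 = (-13 + 21)*280 = 8*280 = 2240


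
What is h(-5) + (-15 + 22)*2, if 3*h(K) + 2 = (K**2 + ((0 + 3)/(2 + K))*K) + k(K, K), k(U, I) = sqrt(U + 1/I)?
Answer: 70/3 + I*sqrt(130)/15 ≈ 23.333 + 0.76012*I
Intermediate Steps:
h(K) = -2/3 + K**2/3 + sqrt(K + 1/K)/3 + K/(2 + K) (h(K) = -2/3 + ((K**2 + ((0 + 3)/(2 + K))*K) + sqrt(K + 1/K))/3 = -2/3 + ((K**2 + (3/(2 + K))*K) + sqrt(K + 1/K))/3 = -2/3 + ((K**2 + 3*K/(2 + K)) + sqrt(K + 1/K))/3 = -2/3 + (K**2 + sqrt(K + 1/K) + 3*K/(2 + K))/3 = -2/3 + (K**2/3 + sqrt(K + 1/K)/3 + K/(2 + K)) = -2/3 + K**2/3 + sqrt(K + 1/K)/3 + K/(2 + K))
h(-5) + (-15 + 22)*2 = (-4 - 5 + (-5)**3 + 2*(-5)**2 + 2*sqrt(-5 + 1/(-5)) - 5*sqrt(-5 + 1/(-5)))/(3*(2 - 5)) + (-15 + 22)*2 = (1/3)*(-4 - 5 - 125 + 2*25 + 2*sqrt(-5 - 1/5) - 5*sqrt(-5 - 1/5))/(-3) + 7*2 = (1/3)*(-1/3)*(-4 - 5 - 125 + 50 + 2*sqrt(-26/5) - I*sqrt(130)) + 14 = (1/3)*(-1/3)*(-4 - 5 - 125 + 50 + 2*(I*sqrt(130)/5) - I*sqrt(130)) + 14 = (1/3)*(-1/3)*(-4 - 5 - 125 + 50 + 2*I*sqrt(130)/5 - I*sqrt(130)) + 14 = (1/3)*(-1/3)*(-84 - 3*I*sqrt(130)/5) + 14 = (28/3 + I*sqrt(130)/15) + 14 = 70/3 + I*sqrt(130)/15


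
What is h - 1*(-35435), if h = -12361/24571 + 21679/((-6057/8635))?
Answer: 673947710153/148826547 ≈ 4528.4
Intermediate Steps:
h = -4599720982792/148826547 (h = -12361*1/24571 + 21679/((-6057*1/8635)) = -12361/24571 + 21679/(-6057/8635) = -12361/24571 + 21679*(-8635/6057) = -12361/24571 - 187198165/6057 = -4599720982792/148826547 ≈ -30907.)
h - 1*(-35435) = -4599720982792/148826547 - 1*(-35435) = -4599720982792/148826547 + 35435 = 673947710153/148826547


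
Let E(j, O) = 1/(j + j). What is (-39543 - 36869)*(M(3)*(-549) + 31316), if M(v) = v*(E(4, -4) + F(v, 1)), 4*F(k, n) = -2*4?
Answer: -5257775999/2 ≈ -2.6289e+9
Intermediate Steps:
F(k, n) = -2 (F(k, n) = (-2*4)/4 = (¼)*(-8) = -2)
E(j, O) = 1/(2*j)
M(v) = -15*v/8 (M(v) = v*((½)/4 - 2) = v*((½)*(¼) - 2) = v*(⅛ - 2) = v*(-15/8) = -15*v/8)
(-39543 - 36869)*(M(3)*(-549) + 31316) = (-39543 - 36869)*(-15/8*3*(-549) + 31316) = -76412*(-45/8*(-549) + 31316) = -76412*(24705/8 + 31316) = -76412*275233/8 = -5257775999/2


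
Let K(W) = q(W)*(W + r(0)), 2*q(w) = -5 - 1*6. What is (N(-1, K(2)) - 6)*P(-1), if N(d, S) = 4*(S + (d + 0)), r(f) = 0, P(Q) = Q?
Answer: 54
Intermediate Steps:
q(w) = -11/2 (q(w) = (-5 - 1*6)/2 = (-5 - 6)/2 = (½)*(-11) = -11/2)
K(W) = -11*W/2 (K(W) = -11*(W + 0)/2 = -11*W/2)
N(d, S) = 4*S + 4*d (N(d, S) = 4*(S + d) = 4*S + 4*d)
(N(-1, K(2)) - 6)*P(-1) = ((4*(-11/2*2) + 4*(-1)) - 6)*(-1) = ((4*(-11) - 4) - 6)*(-1) = ((-44 - 4) - 6)*(-1) = (-48 - 6)*(-1) = -54*(-1) = 54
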